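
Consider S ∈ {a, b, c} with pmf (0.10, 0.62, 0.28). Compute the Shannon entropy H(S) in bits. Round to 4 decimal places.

H(S) = −Σ p·log₂ p.
  −(0.10)·log₂(0.10) = 0.33219
  −(0.62)·log₂(0.62) = 0.42759
  −(0.28)·log₂(0.28) = 0.51422
Sum: 0.33219 + 0.42759 + 0.51422 = 1.2740 bits.

1.2740 bits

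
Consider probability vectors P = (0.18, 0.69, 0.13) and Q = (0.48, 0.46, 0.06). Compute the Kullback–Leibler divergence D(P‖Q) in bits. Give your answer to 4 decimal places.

0.2939 bits

D(P‖Q) = Σ p·log₂(p/q).
  0.18·log₂(0.18/0.48) = -0.25471
  0.69·log₂(0.69/0.46) = 0.40362
  0.13·log₂(0.13/0.06) = 0.14501
D(P‖Q) = 0.2939 bits.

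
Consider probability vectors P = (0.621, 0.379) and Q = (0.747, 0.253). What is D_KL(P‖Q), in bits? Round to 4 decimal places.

D(P‖Q) = Σ p·log₂(p/q).
  0.621·log₂(0.621/0.747) = -0.16551
  0.379·log₂(0.379/0.253) = 0.22098
D(P‖Q) = 0.0555 bits.

0.0555 bits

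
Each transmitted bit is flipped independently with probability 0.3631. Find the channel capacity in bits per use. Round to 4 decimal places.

Binary symmetric channel: C = 1 − h₂(ε) where h₂ is the binary entropy function.
h₂(0.3631) = −0.3631·log₂0.3631 − 0.6369·log₂0.6369 = 0.9452.
C = 1 − 0.9452 = 0.0548 bits per channel use.

0.0548 bits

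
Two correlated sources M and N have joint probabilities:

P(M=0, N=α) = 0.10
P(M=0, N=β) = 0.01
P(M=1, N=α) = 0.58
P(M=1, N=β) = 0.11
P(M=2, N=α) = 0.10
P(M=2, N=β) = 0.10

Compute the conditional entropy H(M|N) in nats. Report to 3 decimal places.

Marginals: p(M) = (0.1100, 0.6900, 0.2000), p(N) = (0.7800, 0.2200).
H(M|N) = Σ p(N) · H(M|N=·).
  N=α: p=0.7800, H(M|N=α) = 0.7470
  N=β: p=0.2200, H(M|N=β) = 0.8455
Weighted sum = 0.769 nats.

0.769 nats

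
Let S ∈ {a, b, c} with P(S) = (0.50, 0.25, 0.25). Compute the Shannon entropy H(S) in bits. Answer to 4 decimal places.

H(S) = −Σ p·log₂ p.
  −(0.50)·log₂(0.50) = 0.50000
  −(0.25)·log₂(0.25) = 0.50000
  −(0.25)·log₂(0.25) = 0.50000
Sum: 0.50000 + 0.50000 + 0.50000 = 1.5000 bits.

1.5000 bits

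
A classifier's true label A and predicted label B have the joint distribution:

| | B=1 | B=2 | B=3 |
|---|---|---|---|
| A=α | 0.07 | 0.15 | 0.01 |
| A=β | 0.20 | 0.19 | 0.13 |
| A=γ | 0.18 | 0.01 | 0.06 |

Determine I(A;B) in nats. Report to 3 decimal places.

Marginals: p(A) = (0.2300, 0.5200, 0.2500), p(B) = (0.4500, 0.3500, 0.2000).
I(A;B) = H(A) + H(B) − H(A,B).
H(A) = 1.0246, H(B) = 1.0487, H(A,B) = 1.9429.
I(A;B) = 1.0246 + 1.0487 − 1.9429 = 0.130 nats.

0.130 nats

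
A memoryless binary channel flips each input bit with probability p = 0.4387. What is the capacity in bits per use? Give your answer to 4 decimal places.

0.0109 bits

Binary symmetric channel: C = 1 − h₂(ε) where h₂ is the binary entropy function.
h₂(0.4387) = −0.4387·log₂0.4387 − 0.5613·log₂0.5613 = 0.9891.
C = 1 − 0.9891 = 0.0109 bits per channel use.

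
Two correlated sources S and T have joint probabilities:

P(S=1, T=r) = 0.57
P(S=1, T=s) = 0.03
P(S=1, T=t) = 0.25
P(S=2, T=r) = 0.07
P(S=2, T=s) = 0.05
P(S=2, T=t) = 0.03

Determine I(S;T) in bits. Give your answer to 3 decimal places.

0.077 bits

Marginals: p(S) = (0.8500, 0.1500), p(T) = (0.6400, 0.0800, 0.2800).
I(S;T) = Σ p(x,y)·log₂[p(x,y)/(p(x)p(y))].
  (1,r): 0.57·log₂(1.0478) = 0.0384
  (1,s): 0.03·log₂(0.4412) = -0.0354
  (1,t): 0.25·log₂(1.0504) = 0.0177
  (2,r): 0.07·log₂(0.7292) = -0.0319
  (2,s): 0.05·log₂(4.1667) = 0.1029
  (2,t): 0.03·log₂(0.7143) = -0.0146
Sum = 0.077 bits.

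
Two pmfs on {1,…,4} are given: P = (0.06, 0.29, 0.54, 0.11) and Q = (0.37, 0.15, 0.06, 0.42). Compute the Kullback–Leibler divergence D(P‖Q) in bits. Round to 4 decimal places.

D(P‖Q) = Σ p·log₂(p/q).
  0.06·log₂(0.06/0.37) = -0.15747
  0.29·log₂(0.29/0.15) = 0.27582
  0.54·log₂(0.54/0.06) = 1.71176
  0.11·log₂(0.11/0.42) = -0.21262
D(P‖Q) = 1.6175 bits.

1.6175 bits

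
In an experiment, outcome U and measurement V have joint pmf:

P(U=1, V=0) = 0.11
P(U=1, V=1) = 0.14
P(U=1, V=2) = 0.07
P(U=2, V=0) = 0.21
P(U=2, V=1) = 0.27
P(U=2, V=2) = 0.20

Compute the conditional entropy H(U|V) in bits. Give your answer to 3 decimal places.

0.900 bits

Marginals: p(U) = (0.3200, 0.6800), p(V) = (0.3200, 0.4100, 0.2700).
H(U|V) = Σ p(V) · H(U|V=·).
  V=0: p=0.3200, H(U|V=0) = 0.9284
  V=1: p=0.4100, H(U|V=1) = 0.9262
  V=2: p=0.2700, H(U|V=2) = 0.8256
Weighted sum = 0.900 bits.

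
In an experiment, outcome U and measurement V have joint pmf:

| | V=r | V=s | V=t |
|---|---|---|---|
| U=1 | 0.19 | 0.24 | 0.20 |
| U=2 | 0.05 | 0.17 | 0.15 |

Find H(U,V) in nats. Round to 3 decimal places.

H(U,V) = −Σ p(x,y)·ln p(x,y) over all 6 cells.
  cell (1,r): −0.19·ln0.19 = 0.3155
  cell (1,s): −0.24·ln0.24 = 0.3425
  cell (1,t): −0.20·ln0.20 = 0.3219
  cell (2,r): −0.05·ln0.05 = 0.1498
  cell (2,s): −0.17·ln0.17 = 0.3012
  cell (2,t): −0.15·ln0.15 = 0.2846
Sum = 1.716 nats.

1.716 nats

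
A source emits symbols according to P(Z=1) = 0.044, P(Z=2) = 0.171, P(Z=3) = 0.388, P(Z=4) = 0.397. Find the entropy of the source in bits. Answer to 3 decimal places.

H(Z) = −Σ p·log₂ p.
  −(0.044)·log₂(0.044) = 0.1983
  −(0.171)·log₂(0.171) = 0.4357
  −(0.388)·log₂(0.388) = 0.5300
  −(0.397)·log₂(0.397) = 0.5291
Sum: 0.1983 + 0.4357 + 0.5300 + 0.5291 = 1.693 bits.

1.693 bits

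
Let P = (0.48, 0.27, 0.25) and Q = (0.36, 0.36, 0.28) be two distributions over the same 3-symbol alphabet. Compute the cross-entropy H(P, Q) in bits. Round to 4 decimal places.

1.5646 bits

H(P,Q) = −Σ p·log₂ q.
  −0.48·log₂(0.36) = 0.70749
  −0.27·log₂(0.36) = 0.39796
  −0.25·log₂(0.28) = 0.45913
H(P,Q) = 1.5646 bits.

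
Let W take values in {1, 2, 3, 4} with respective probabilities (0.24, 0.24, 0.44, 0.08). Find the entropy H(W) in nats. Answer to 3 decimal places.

1.248 nats

H(W) = −Σ p·ln p.
  −(0.24)·ln(0.24) = 0.3425
  −(0.24)·ln(0.24) = 0.3425
  −(0.44)·ln(0.44) = 0.3612
  −(0.08)·ln(0.08) = 0.2021
Sum: 0.3425 + 0.3425 + 0.3612 + 0.2021 = 1.248 nats.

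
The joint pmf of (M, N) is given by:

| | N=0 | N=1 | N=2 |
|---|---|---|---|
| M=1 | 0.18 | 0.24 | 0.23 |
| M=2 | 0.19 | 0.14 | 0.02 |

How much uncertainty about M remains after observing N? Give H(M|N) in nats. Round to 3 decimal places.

Marginals: p(M) = (0.6500, 0.3500), p(N) = (0.3700, 0.3800, 0.2500).
H(M|N) = Σ p(N) · H(M|N=·).
  N=0: p=0.3700, H(M|N=0) = 0.6928
  N=1: p=0.3800, H(M|N=1) = 0.6581
  N=2: p=0.2500, H(M|N=2) = 0.2788
Weighted sum = 0.576 nats.

0.576 nats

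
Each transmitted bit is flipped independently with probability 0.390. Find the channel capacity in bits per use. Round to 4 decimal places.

Binary symmetric channel: C = 1 − h₂(ε) where h₂ is the binary entropy function.
h₂(0.390) = −0.390·log₂0.390 − 0.610·log₂0.610 = 0.9648.
C = 1 − 0.9648 = 0.0352 bits per channel use.

0.0352 bits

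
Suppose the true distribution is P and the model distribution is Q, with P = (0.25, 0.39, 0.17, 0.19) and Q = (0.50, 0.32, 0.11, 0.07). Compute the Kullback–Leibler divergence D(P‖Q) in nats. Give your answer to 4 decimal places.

D(P‖Q) = Σ p·ln(p/q).
  0.25·ln(0.25/0.50) = -0.17329
  0.39·ln(0.39/0.32) = 0.07715
  0.17·ln(0.17/0.11) = 0.07400
  0.19·ln(0.19/0.07) = 0.18972
D(P‖Q) = 0.1676 nats.

0.1676 nats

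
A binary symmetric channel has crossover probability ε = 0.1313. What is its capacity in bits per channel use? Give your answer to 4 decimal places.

0.4390 bits

Binary symmetric channel: C = 1 − h₂(ε) where h₂ is the binary entropy function.
h₂(0.1313) = −0.1313·log₂0.1313 − 0.8687·log₂0.8687 = 0.5610.
C = 1 − 0.5610 = 0.4390 bits per channel use.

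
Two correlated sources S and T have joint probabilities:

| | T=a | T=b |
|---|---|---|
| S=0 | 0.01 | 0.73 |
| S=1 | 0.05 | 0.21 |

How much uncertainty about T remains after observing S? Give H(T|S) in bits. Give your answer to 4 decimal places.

0.2601 bits

Marginals: p(S) = (0.7400, 0.2600), p(T) = (0.0600, 0.9400).
H(T|S) = Σ p(S) · H(T|S=·).
  S=0: p=0.7400, H(T|S=0) = 0.1033
  S=1: p=0.2600, H(T|S=1) = 0.7063
Weighted sum = 0.2601 bits.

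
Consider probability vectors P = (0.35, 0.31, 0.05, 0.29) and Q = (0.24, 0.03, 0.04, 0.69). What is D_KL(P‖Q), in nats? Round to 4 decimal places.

0.6158 nats

D(P‖Q) = Σ p·ln(p/q).
  0.35·ln(0.35/0.24) = 0.13205
  0.31·ln(0.31/0.03) = 0.72397
  0.05·ln(0.05/0.04) = 0.01116
  0.29·ln(0.29/0.69) = -0.25138
D(P‖Q) = 0.6158 nats.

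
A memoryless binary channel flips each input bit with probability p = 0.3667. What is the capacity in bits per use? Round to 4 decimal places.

Binary symmetric channel: C = 1 − h₂(ε) where h₂ is the binary entropy function.
h₂(0.3667) = −0.3667·log₂0.3667 − 0.6333·log₂0.6333 = 0.9481.
C = 1 − 0.9481 = 0.0519 bits per channel use.

0.0519 bits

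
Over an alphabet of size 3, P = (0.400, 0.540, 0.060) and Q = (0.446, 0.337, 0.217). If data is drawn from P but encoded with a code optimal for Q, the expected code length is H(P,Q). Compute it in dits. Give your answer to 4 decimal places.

H(P,Q) = −Σ p·log₁₀ q.
  −0.400·log₁₀(0.446) = 0.14027
  −0.540·log₁₀(0.337) = 0.25508
  −0.060·log₁₀(0.217) = 0.03981
H(P,Q) = 0.4352 dits.

0.4352 dits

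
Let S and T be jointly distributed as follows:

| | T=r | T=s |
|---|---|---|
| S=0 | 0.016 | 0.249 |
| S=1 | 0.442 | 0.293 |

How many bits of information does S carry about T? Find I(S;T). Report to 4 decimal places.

0.1947 bits

Marginals: p(S) = (0.2650, 0.7350), p(T) = (0.4580, 0.5420).
I(S;T) = H(S) + H(T) − H(S,T).
H(S) = 0.8342, H(T) = 0.9949, H(S,T) = 1.6344.
I(S;T) = 0.8342 + 0.9949 − 1.6344 = 0.1947 bits.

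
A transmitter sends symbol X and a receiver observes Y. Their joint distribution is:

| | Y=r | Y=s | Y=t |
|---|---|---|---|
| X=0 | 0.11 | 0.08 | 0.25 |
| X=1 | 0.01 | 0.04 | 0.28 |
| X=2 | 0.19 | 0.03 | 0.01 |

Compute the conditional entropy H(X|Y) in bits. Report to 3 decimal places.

1.167 bits

Marginals: p(X) = (0.4400, 0.3300, 0.2300), p(Y) = (0.3100, 0.1500, 0.5400).
H(X|Y) = Σ p(Y) · H(X|Y=·).
  Y=r: p=0.3100, H(X|Y=r) = 1.1231
  Y=s: p=0.1500, H(X|Y=s) = 1.4566
  Y=t: p=0.5400, H(X|Y=t) = 1.1123
Weighted sum = 1.167 bits.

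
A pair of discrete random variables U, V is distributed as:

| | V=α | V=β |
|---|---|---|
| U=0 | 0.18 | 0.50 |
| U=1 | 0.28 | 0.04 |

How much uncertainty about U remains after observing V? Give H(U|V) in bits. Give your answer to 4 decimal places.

Marginals: p(U) = (0.6800, 0.3200), p(V) = (0.4600, 0.5400).
H(U|V) = Σ p(V) · H(U|V=·).
  V=α: p=0.4600, H(U|V=α) = 0.9656
  V=β: p=0.5400, H(U|V=β) = 0.3809
Weighted sum = 0.6499 bits.

0.6499 bits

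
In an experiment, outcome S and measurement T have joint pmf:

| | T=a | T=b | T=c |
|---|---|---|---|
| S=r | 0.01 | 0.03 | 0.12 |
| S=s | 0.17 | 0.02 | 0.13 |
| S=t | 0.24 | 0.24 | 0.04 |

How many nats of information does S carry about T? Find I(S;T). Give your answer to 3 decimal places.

0.216 nats

Marginals: p(S) = (0.1600, 0.3200, 0.5200), p(T) = (0.4200, 0.2900, 0.2900).
I(S;T) = Σ p(x,y)·ln[p(x,y)/(p(x)p(y))].
  (r,a): 0.01·ln(0.1488) = -0.0191
  (r,b): 0.03·ln(0.6466) = -0.0131
  (r,c): 0.12·ln(2.5862) = 0.1140
  (s,a): 0.17·ln(1.2649) = 0.0399
  (s,b): 0.02·ln(0.2155) = -0.0307
  (s,c): 0.13·ln(1.4009) = 0.0438
  (t,a): 0.24·ln(1.0989) = 0.0226
  (t,b): 0.24·ln(1.5915) = 0.1115
  (t,c): 0.04·ln(0.2653) = -0.0531
Sum = 0.216 nats.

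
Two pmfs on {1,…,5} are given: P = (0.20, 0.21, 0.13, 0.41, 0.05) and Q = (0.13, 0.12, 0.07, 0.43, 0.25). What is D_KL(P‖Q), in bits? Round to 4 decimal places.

0.2657 bits

D(P‖Q) = Σ p·log₂(p/q).
  0.20·log₂(0.20/0.13) = 0.12430
  0.21·log₂(0.21/0.12) = 0.16954
  0.13·log₂(0.13/0.07) = 0.11610
  0.41·log₂(0.41/0.43) = -0.02817
  0.05·log₂(0.05/0.25) = -0.11610
D(P‖Q) = 0.2657 bits.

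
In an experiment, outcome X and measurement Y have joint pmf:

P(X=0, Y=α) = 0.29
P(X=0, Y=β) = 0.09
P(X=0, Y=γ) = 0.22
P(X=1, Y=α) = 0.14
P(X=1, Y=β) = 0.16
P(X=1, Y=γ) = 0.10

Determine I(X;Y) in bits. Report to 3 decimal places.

Marginals: p(X) = (0.6000, 0.4000), p(Y) = (0.4300, 0.2500, 0.3200).
I(X;Y) = Σ p(x,y)·log₂[p(x,y)/(p(x)p(y))].
  (0,α): 0.29·log₂(1.1240) = 0.0489
  (0,β): 0.09·log₂(0.6000) = -0.0663
  (0,γ): 0.22·log₂(1.1458) = 0.0432
  (1,α): 0.14·log₂(0.8140) = -0.0416
  (1,β): 0.16·log₂(1.6000) = 0.1085
  (1,γ): 0.10·log₂(0.7812) = -0.0356
Sum = 0.057 bits.

0.057 bits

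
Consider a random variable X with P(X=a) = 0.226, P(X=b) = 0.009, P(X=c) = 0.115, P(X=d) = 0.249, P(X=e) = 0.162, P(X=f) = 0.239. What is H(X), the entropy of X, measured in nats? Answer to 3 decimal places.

1.610 nats

H(X) = −Σ p·ln p.
  −(0.226)·ln(0.226) = 0.3361
  −(0.009)·ln(0.009) = 0.0424
  −(0.115)·ln(0.115) = 0.2487
  −(0.249)·ln(0.249) = 0.3462
  −(0.162)·ln(0.162) = 0.2949
  −(0.239)·ln(0.239) = 0.3421
Sum: 0.3361 + 0.0424 + 0.2487 + 0.3462 + 0.2949 + 0.3421 = 1.610 nats.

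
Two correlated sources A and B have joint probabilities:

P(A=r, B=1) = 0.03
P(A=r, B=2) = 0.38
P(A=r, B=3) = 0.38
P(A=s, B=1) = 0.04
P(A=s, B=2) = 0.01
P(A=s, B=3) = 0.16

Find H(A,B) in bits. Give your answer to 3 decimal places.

1.888 bits

H(A,B) = −Σ p(x,y)·log₂ p(x,y) over all 6 cells.
  cell (r,1): −0.03·log₂0.03 = 0.1518
  cell (r,2): −0.38·log₂0.38 = 0.5305
  cell (r,3): −0.38·log₂0.38 = 0.5305
  cell (s,1): −0.04·log₂0.04 = 0.1858
  cell (s,2): −0.01·log₂0.01 = 0.0664
  cell (s,3): −0.16·log₂0.16 = 0.4230
Sum = 1.888 bits.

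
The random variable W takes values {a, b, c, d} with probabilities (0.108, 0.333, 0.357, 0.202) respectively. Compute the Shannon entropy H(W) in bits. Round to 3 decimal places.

H(W) = −Σ p·log₂ p.
  −(0.108)·log₂(0.108) = 0.3468
  −(0.333)·log₂(0.333) = 0.5283
  −(0.357)·log₂(0.357) = 0.5305
  −(0.202)·log₂(0.202) = 0.4661
Sum: 0.3468 + 0.5283 + 0.5305 + 0.4661 = 1.872 bits.

1.872 bits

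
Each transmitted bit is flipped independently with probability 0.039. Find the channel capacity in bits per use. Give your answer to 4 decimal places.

Binary symmetric channel: C = 1 − h₂(ε) where h₂ is the binary entropy function.
h₂(0.039) = −0.039·log₂0.039 − 0.961·log₂0.961 = 0.2377.
C = 1 − 0.2377 = 0.7623 bits per channel use.

0.7623 bits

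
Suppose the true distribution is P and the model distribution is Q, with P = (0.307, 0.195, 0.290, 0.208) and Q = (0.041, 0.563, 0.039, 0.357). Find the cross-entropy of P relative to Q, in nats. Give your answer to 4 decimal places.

H(P,Q) = −Σ p·ln q.
  −0.307·ln(0.041) = 0.98061
  −0.195·ln(0.563) = 0.11202
  −0.290·ln(0.039) = 0.94082
  −0.208·ln(0.357) = 0.21424
H(P,Q) = 2.2477 nats.

2.2477 nats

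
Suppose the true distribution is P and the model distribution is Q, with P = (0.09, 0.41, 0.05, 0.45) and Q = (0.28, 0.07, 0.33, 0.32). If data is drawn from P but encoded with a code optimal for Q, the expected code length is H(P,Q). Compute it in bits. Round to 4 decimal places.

H(P,Q) = −Σ p·log₂ q.
  −0.09·log₂(0.28) = 0.16529
  −0.41·log₂(0.07) = 1.57297
  −0.05·log₂(0.33) = 0.07997
  −0.45·log₂(0.32) = 0.73974
H(P,Q) = 2.5580 bits.

2.5580 bits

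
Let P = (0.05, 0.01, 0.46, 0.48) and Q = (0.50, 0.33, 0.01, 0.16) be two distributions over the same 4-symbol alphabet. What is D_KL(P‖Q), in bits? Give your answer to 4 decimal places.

D(P‖Q) = Σ p·log₂(p/q).
  0.05·log₂(0.05/0.50) = -0.16610
  0.01·log₂(0.01/0.33) = -0.05044
  0.46·log₂(0.46/0.01) = 2.54084
  0.48·log₂(0.48/0.16) = 0.76078
D(P‖Q) = 3.0851 bits.

3.0851 bits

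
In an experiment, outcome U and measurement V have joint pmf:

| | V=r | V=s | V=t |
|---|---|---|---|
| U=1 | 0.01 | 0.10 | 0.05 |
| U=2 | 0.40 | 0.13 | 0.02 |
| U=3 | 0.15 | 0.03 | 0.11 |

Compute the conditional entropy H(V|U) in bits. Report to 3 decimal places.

1.136 bits

Chain rule: H(V|U) = H(U,V) − H(U).
Marginals: p(U) = (0.1600, 0.5500, 0.2900), p(V) = (0.5600, 0.2600, 0.1800).
H(U,V) = 2.5516 bits; H(U) = 1.4153 bits.
H(V|U) = 2.5516 − 1.4153 = 1.136 bits.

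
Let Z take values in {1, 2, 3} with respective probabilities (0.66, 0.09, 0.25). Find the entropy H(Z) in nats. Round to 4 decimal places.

H(Z) = −Σ p·ln p.
  −(0.66)·ln(0.66) = 0.27424
  −(0.09)·ln(0.09) = 0.21672
  −(0.25)·ln(0.25) = 0.34657
Sum: 0.27424 + 0.21672 + 0.34657 = 0.8375 nats.

0.8375 nats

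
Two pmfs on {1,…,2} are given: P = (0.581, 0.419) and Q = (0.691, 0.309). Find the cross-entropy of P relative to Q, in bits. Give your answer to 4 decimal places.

1.0197 bits

H(P,Q) = −Σ p·log₂ q.
  −0.581·log₂(0.691) = 0.30981
  −0.419·log₂(0.309) = 0.70992
H(P,Q) = 1.0197 bits.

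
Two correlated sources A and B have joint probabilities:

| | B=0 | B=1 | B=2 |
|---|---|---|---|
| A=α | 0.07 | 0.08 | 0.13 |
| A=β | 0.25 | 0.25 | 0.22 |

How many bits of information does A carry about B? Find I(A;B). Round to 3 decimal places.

0.016 bits

Marginals: p(A) = (0.2800, 0.7200), p(B) = (0.3200, 0.3300, 0.3500).
I(A;B) = Σ p(x,y)·log₂[p(x,y)/(p(x)p(y))].
  (α,0): 0.07·log₂(0.7812) = -0.0249
  (α,1): 0.08·log₂(0.8658) = -0.0166
  (α,2): 0.13·log₂(1.3265) = 0.0530
  (β,0): 0.25·log₂(1.0851) = 0.0294
  (β,1): 0.25·log₂(1.0522) = 0.0183
  (β,2): 0.22·log₂(0.8730) = -0.0431
Sum = 0.016 bits.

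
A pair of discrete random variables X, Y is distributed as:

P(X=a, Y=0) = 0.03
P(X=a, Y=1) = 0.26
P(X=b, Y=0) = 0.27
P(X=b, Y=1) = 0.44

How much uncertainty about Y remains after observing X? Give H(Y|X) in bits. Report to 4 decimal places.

0.8195 bits

Chain rule: H(Y|X) = H(X,Y) − H(X).
Marginals: p(X) = (0.2900, 0.7100), p(Y) = (0.3000, 0.7000).
H(X,Y) = 1.6882 bits; H(X) = 0.8687 bits.
H(Y|X) = 1.6882 − 0.8687 = 0.8195 bits.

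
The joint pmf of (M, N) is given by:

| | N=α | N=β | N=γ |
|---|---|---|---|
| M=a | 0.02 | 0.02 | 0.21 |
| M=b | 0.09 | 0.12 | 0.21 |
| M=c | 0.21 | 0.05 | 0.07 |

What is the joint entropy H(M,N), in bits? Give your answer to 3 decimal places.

2.809 bits

H(M,N) = −Σ p(x,y)·log₂ p(x,y) over all 9 cells.
  cell (a,α): −0.02·log₂0.02 = 0.1129
  cell (a,β): −0.02·log₂0.02 = 0.1129
  cell (a,γ): −0.21·log₂0.21 = 0.4728
  cell (b,α): −0.09·log₂0.09 = 0.3127
  cell (b,β): −0.12·log₂0.12 = 0.3671
  cell (b,γ): −0.21·log₂0.21 = 0.4728
  cell (c,α): −0.21·log₂0.21 = 0.4728
  cell (c,β): −0.05·log₂0.05 = 0.2161
  cell (c,γ): −0.07·log₂0.07 = 0.2686
Sum = 2.809 bits.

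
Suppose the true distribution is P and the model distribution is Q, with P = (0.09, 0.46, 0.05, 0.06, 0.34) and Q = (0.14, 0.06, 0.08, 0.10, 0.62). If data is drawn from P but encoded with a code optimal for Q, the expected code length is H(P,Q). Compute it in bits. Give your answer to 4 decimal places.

H(P,Q) = −Σ p·log₂ q.
  −0.09·log₂(0.14) = 0.25529
  −0.46·log₂(0.06) = 1.86709
  −0.05·log₂(0.08) = 0.18219
  −0.06·log₂(0.10) = 0.19932
  −0.34·log₂(0.62) = 0.23448
H(P,Q) = 2.7384 bits.

2.7384 bits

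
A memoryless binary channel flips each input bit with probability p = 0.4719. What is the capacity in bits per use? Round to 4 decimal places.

Binary symmetric channel: C = 1 − h₂(ε) where h₂ is the binary entropy function.
h₂(0.4719) = −0.4719·log₂0.4719 − 0.5281·log₂0.5281 = 0.9977.
C = 1 − 0.9977 = 0.0023 bits per channel use.

0.0023 bits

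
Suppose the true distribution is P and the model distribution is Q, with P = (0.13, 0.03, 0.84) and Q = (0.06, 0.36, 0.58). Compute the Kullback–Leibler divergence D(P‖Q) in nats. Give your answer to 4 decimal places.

0.3371 nats

D(P‖Q) = Σ p·ln(p/q).
  0.13·ln(0.13/0.06) = 0.10051
  0.03·ln(0.03/0.36) = -0.07455
  0.84·ln(0.84/0.58) = 0.31111
D(P‖Q) = 0.3371 nats.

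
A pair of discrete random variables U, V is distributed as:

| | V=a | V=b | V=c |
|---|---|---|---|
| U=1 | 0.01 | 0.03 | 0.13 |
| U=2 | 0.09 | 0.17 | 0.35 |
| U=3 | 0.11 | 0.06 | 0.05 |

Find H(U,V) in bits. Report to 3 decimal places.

2.688 bits

H(U,V) = −Σ p(x,y)·log₂ p(x,y) over all 9 cells.
  cell (1,a): −0.01·log₂0.01 = 0.0664
  cell (1,b): −0.03·log₂0.03 = 0.1518
  cell (1,c): −0.13·log₂0.13 = 0.3826
  cell (2,a): −0.09·log₂0.09 = 0.3127
  cell (2,b): −0.17·log₂0.17 = 0.4346
  cell (2,c): −0.35·log₂0.35 = 0.5301
  cell (3,a): −0.11·log₂0.11 = 0.3503
  cell (3,b): −0.06·log₂0.06 = 0.2435
  cell (3,c): −0.05·log₂0.05 = 0.2161
Sum = 2.688 bits.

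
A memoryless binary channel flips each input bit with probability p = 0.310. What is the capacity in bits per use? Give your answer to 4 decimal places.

0.1068 bits

Binary symmetric channel: C = 1 − h₂(ε) where h₂ is the binary entropy function.
h₂(0.310) = −0.310·log₂0.310 − 0.690·log₂0.690 = 0.8932.
C = 1 − 0.8932 = 0.1068 bits per channel use.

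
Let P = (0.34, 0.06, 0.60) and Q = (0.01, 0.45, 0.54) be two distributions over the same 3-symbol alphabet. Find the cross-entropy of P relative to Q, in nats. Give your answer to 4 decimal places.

1.9834 nats

H(P,Q) = −Σ p·ln q.
  −0.34·ln(0.01) = 1.56576
  −0.06·ln(0.45) = 0.04791
  −0.60·ln(0.54) = 0.36971
H(P,Q) = 1.9834 nats.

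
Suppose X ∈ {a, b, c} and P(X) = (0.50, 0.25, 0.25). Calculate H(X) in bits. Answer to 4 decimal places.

H(X) = −Σ p·log₂ p.
  −(0.50)·log₂(0.50) = 0.50000
  −(0.25)·log₂(0.25) = 0.50000
  −(0.25)·log₂(0.25) = 0.50000
Sum: 0.50000 + 0.50000 + 0.50000 = 1.5000 bits.

1.5000 bits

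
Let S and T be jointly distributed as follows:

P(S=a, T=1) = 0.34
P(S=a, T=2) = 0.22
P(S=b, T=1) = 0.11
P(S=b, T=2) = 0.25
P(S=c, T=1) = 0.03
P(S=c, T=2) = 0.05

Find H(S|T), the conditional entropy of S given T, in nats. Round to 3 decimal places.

0.852 nats

Chain rule: H(S|T) = H(S,T) − H(T).
Marginals: p(S) = (0.5600, 0.3600, 0.0800), p(T) = (0.4800, 0.5200).
H(S,T) = 1.5443 nats; H(T) = 0.6923 nats.
H(S|T) = 1.5443 − 0.6923 = 0.852 nats.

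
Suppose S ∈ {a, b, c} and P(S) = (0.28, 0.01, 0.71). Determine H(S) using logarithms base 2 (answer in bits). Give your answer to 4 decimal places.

0.9315 bits

H(S) = −Σ p·log₂ p.
  −(0.28)·log₂(0.28) = 0.51422
  −(0.01)·log₂(0.01) = 0.06644
  −(0.71)·log₂(0.71) = 0.35082
Sum: 0.51422 + 0.06644 + 0.35082 = 0.9315 bits.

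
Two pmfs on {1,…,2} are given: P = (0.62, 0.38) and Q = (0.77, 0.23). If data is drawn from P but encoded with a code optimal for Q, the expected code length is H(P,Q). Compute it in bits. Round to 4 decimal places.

H(P,Q) = −Σ p·log₂ q.
  −0.62·log₂(0.77) = 0.23378
  −0.38·log₂(0.23) = 0.80571
H(P,Q) = 1.0395 bits.

1.0395 bits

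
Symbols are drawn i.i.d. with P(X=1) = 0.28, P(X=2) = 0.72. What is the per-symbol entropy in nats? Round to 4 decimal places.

0.5930 nats

H(X) = −Σ p·ln p.
  −(0.28)·ln(0.28) = 0.35643
  −(0.72)·ln(0.72) = 0.23652
Sum: 0.35643 + 0.23652 = 0.5930 nats.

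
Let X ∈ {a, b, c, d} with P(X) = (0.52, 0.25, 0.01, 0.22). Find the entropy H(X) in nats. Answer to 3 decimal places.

H(X) = −Σ p·ln p.
  −(0.52)·ln(0.52) = 0.3400
  −(0.25)·ln(0.25) = 0.3466
  −(0.01)·ln(0.01) = 0.0461
  −(0.22)·ln(0.22) = 0.3331
Sum: 0.3400 + 0.3466 + 0.0461 + 0.3331 = 1.066 nats.

1.066 nats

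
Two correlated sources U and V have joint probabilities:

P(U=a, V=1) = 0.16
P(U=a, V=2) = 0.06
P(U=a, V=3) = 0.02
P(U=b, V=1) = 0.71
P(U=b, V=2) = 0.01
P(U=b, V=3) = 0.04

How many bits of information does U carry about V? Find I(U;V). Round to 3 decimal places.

Marginals: p(U) = (0.2400, 0.7600), p(V) = (0.8700, 0.0700, 0.0600).
I(U;V) = H(U) + H(V) − H(U,V).
H(U) = 0.7950, H(V) = 0.6869, H(U,V) = 1.3824.
I(U;V) = 0.7950 + 0.6869 − 1.3824 = 0.099 bits.

0.099 bits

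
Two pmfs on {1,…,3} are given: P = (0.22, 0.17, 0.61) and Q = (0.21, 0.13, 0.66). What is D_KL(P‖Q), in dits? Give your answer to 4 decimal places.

D(P‖Q) = Σ p·log₁₀(p/q).
  0.22·log₁₀(0.22/0.21) = 0.00444
  0.17·log₁₀(0.17/0.13) = 0.01981
  0.61·log₁₀(0.61/0.66) = -0.02087
D(P‖Q) = 0.0034 dits.

0.0034 dits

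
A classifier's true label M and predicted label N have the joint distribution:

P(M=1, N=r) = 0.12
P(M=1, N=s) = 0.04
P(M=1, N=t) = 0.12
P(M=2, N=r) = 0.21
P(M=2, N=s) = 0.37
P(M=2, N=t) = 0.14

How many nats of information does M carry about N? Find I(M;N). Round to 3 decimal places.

Marginals: p(M) = (0.2800, 0.7200), p(N) = (0.3300, 0.4100, 0.2600).
I(M;N) = H(M) + H(N) − H(M,N).
H(M) = 0.5930, H(N) = 1.0817, H(M,N) = 1.6085.
I(M;N) = 0.5930 + 1.0817 − 1.6085 = 0.066 nats.

0.066 nats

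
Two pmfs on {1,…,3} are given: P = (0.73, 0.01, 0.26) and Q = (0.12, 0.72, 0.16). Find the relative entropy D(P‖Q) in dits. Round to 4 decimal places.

0.6087 dits

D(P‖Q) = Σ p·log₁₀(p/q).
  0.73·log₁₀(0.73/0.12) = 0.57242
  0.01·log₁₀(0.01/0.72) = -0.01857
  0.26·log₁₀(0.26/0.16) = 0.05482
D(P‖Q) = 0.6087 dits.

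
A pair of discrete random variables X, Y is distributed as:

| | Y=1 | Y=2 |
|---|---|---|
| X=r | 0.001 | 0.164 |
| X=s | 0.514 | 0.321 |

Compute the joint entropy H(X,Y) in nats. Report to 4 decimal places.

H(X,Y) = −Σ p(x,y)·ln p(x,y) over all 4 cells.
  cell (r,1): −0.001·ln0.001 = 0.00691
  cell (r,2): −0.164·ln0.164 = 0.29649
  cell (s,1): −0.514·ln0.514 = 0.34208
  cell (s,2): −0.321·ln0.321 = 0.36476
Sum = 1.0102 nats.

1.0102 nats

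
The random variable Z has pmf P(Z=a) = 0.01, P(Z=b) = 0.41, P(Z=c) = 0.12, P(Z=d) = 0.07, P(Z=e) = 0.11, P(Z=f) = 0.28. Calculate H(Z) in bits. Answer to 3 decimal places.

H(Z) = −Σ p·log₂ p.
  −(0.01)·log₂(0.01) = 0.0664
  −(0.41)·log₂(0.41) = 0.5274
  −(0.12)·log₂(0.12) = 0.3671
  −(0.07)·log₂(0.07) = 0.2686
  −(0.11)·log₂(0.11) = 0.3503
  −(0.28)·log₂(0.28) = 0.5142
Sum: 0.0664 + 0.5274 + 0.3671 + 0.2686 + 0.3503 + 0.5142 = 2.094 bits.

2.094 bits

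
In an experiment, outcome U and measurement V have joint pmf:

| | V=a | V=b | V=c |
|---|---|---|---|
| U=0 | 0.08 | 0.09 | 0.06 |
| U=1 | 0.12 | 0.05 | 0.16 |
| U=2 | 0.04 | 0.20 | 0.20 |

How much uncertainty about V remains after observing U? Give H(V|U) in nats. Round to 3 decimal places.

0.992 nats

Marginals: p(U) = (0.2300, 0.3300, 0.4400), p(V) = (0.2400, 0.3400, 0.4200).
H(V|U) = Σ p(U) · H(V|U=·).
  U=0: p=0.2300, H(V|U=0) = 1.0850
  U=1: p=0.3300, H(V|U=1) = 1.0048
  U=2: p=0.4400, H(V|U=2) = 0.9348
Weighted sum = 0.992 nats.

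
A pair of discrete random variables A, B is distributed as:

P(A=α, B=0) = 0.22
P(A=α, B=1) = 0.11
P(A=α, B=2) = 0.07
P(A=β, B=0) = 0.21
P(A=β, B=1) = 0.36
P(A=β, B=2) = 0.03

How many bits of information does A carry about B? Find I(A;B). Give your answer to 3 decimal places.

0.084 bits

Marginals: p(A) = (0.4000, 0.6000), p(B) = (0.4300, 0.4700, 0.1000).
I(A;B) = H(A) + H(B) − H(A,B).
H(A) = 0.9710, H(B) = 1.3677, H(A,B) = 2.2546.
I(A;B) = 0.9710 + 1.3677 − 2.2546 = 0.084 bits.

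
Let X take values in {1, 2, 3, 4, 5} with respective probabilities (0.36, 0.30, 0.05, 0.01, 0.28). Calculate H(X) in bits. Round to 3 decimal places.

H(X) = −Σ p·log₂ p.
  −(0.36)·log₂(0.36) = 0.5306
  −(0.30)·log₂(0.30) = 0.5211
  −(0.05)·log₂(0.05) = 0.2161
  −(0.01)·log₂(0.01) = 0.0664
  −(0.28)·log₂(0.28) = 0.5142
Sum: 0.5306 + 0.5211 + 0.2161 + 0.0664 + 0.5142 = 1.848 bits.

1.848 bits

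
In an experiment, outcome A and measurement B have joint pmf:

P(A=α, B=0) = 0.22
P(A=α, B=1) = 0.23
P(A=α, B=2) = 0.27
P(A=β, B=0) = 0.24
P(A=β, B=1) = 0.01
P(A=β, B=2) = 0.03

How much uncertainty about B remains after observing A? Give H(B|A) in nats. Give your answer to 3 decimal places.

Marginals: p(A) = (0.7200, 0.2800), p(B) = (0.4600, 0.2400, 0.3000).
H(B|A) = Σ p(A) · H(B|A=·).
  A=α: p=0.7200, H(B|A=α) = 1.0946
  A=β: p=0.2800, H(B|A=β) = 0.4904
Weighted sum = 0.925 nats.

0.925 nats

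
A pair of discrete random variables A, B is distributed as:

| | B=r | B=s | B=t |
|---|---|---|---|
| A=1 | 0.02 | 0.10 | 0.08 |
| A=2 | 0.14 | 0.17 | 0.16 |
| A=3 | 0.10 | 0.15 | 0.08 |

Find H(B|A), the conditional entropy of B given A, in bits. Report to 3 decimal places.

1.521 bits

Chain rule: H(B|A) = H(A,B) − H(A).
Marginals: p(A) = (0.2000, 0.4700, 0.3300), p(B) = (0.2600, 0.4200, 0.3200).
H(A,B) = 3.0255 bits; H(A) = 1.5042 bits.
H(B|A) = 3.0255 − 1.5042 = 1.521 bits.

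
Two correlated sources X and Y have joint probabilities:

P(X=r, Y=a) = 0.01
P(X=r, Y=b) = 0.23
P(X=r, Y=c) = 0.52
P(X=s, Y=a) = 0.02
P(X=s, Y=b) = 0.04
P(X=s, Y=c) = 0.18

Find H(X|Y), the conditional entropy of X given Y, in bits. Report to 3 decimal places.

0.767 bits

Marginals: p(X) = (0.7600, 0.2400), p(Y) = (0.0300, 0.2700, 0.7000).
H(X|Y) = Σ p(Y) · H(X|Y=·).
  Y=a: p=0.0300, H(X|Y=a) = 0.9183
  Y=b: p=0.2700, H(X|Y=b) = 0.6052
  Y=c: p=0.7000, H(X|Y=c) = 0.8224
Weighted sum = 0.767 bits.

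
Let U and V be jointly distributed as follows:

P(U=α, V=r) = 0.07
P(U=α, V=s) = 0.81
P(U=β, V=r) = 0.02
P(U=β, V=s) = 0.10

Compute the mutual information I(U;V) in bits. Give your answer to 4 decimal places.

0.0060 bits

Marginals: p(U) = (0.8800, 0.1200), p(V) = (0.0900, 0.9100).
I(U;V) = H(U) + H(V) − H(U,V).
H(U) = 0.5294, H(V) = 0.4365, H(U,V) = 0.9599.
I(U;V) = 0.5294 + 0.4365 − 0.9599 = 0.0060 bits.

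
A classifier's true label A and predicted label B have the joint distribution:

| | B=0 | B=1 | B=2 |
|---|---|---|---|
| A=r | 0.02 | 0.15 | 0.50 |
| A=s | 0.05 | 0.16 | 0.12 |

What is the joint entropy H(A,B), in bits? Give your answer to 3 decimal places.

2.030 bits

H(A,B) = −Σ p(x,y)·log₂ p(x,y) over all 6 cells.
  cell (r,0): −0.02·log₂0.02 = 0.1129
  cell (r,1): −0.15·log₂0.15 = 0.4105
  cell (r,2): −0.50·log₂0.50 = 0.5000
  cell (s,0): −0.05·log₂0.05 = 0.2161
  cell (s,1): −0.16·log₂0.16 = 0.4230
  cell (s,2): −0.12·log₂0.12 = 0.3671
Sum = 2.030 bits.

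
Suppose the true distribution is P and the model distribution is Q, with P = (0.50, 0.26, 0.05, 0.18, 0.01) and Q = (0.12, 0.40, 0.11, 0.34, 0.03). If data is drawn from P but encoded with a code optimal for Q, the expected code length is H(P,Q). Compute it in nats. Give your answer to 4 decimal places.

H(P,Q) = −Σ p·ln q.
  −0.50·ln(0.12) = 1.06013
  −0.26·ln(0.40) = 0.23824
  −0.05·ln(0.11) = 0.11036
  −0.18·ln(0.34) = 0.19419
  −0.01·ln(0.03) = 0.03507
H(P,Q) = 1.6380 nats.

1.6380 nats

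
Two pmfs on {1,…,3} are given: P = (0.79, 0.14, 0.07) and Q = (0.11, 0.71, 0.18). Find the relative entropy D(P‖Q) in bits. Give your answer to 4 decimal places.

1.8237 bits

D(P‖Q) = Σ p·log₂(p/q).
  0.79·log₂(0.79/0.11) = 2.24704
  0.14·log₂(0.14/0.71) = -0.32793
  0.07·log₂(0.07/0.18) = -0.09538
D(P‖Q) = 1.8237 bits.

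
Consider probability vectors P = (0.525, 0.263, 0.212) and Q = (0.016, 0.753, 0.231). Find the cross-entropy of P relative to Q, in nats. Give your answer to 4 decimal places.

H(P,Q) = −Σ p·ln q.
  −0.525·ln(0.016) = 2.17096
  −0.263·ln(0.753) = 0.07461
  −0.212·ln(0.231) = 0.31065
H(P,Q) = 2.5562 nats.

2.5562 nats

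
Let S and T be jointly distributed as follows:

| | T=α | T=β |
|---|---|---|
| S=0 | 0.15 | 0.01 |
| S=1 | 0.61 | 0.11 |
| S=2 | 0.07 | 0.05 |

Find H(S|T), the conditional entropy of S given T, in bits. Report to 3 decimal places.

1.089 bits

Chain rule: H(S|T) = H(S,T) − H(T).
Marginals: p(S) = (0.1600, 0.7200, 0.1200), p(T) = (0.8300, 0.1700).
H(S,T) = 1.7469 bits; H(T) = 0.6577 bits.
H(S|T) = 1.7469 − 0.6577 = 1.089 bits.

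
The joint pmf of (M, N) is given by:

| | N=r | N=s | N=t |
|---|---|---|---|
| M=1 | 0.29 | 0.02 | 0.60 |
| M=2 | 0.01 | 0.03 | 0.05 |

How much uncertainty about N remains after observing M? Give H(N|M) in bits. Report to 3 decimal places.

1.071 bits

Marginals: p(M) = (0.9100, 0.0900), p(N) = (0.3000, 0.0500, 0.6500).
H(N|M) = Σ p(M) · H(N|M=·).
  M=1: p=0.9100, H(N|M=1) = 1.0430
  M=2: p=0.0900, H(N|M=2) = 1.3516
Weighted sum = 1.071 bits.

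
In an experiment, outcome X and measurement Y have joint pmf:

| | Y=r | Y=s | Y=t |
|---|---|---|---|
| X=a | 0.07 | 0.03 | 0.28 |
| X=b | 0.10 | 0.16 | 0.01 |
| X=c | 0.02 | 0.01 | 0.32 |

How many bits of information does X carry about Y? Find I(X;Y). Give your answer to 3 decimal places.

0.464 bits

Marginals: p(X) = (0.3800, 0.2700, 0.3500), p(Y) = (0.1900, 0.2000, 0.6100).
I(X;Y) = H(X) + H(Y) − H(X,Y).
H(X) = 1.5706, H(Y) = 1.3546, H(X,Y) = 2.4615.
I(X;Y) = 1.5706 + 1.3546 − 2.4615 = 0.464 bits.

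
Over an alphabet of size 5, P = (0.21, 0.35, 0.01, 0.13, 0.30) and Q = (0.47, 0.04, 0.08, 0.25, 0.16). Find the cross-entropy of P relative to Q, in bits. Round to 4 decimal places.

2.9437 bits

H(P,Q) = −Σ p·log₂ q.
  −0.21·log₂(0.47) = 0.22875
  −0.35·log₂(0.04) = 1.62535
  −0.01·log₂(0.08) = 0.03644
  −0.13·log₂(0.25) = 0.26000
  −0.30·log₂(0.16) = 0.79316
H(P,Q) = 2.9437 bits.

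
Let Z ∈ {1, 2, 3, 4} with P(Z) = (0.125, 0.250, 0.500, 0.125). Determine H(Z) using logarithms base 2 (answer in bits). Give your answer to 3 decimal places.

H(Z) = −Σ p·log₂ p.
  −(0.125)·log₂(0.125) = 0.3750
  −(0.250)·log₂(0.250) = 0.5000
  −(0.500)·log₂(0.500) = 0.5000
  −(0.125)·log₂(0.125) = 0.3750
Sum: 0.3750 + 0.5000 + 0.5000 + 0.3750 = 1.750 bits.

1.750 bits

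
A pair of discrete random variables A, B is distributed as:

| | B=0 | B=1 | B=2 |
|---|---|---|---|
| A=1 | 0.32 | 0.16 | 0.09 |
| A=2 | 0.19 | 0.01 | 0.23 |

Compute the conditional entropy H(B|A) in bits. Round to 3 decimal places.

1.285 bits

Marginals: p(A) = (0.5700, 0.4300), p(B) = (0.5100, 0.1700, 0.3200).
H(B|A) = Σ p(A) · H(B|A=·).
  A=1: p=0.5700, H(B|A=1) = 1.4026
  A=2: p=0.4300, H(B|A=2) = 1.1297
Weighted sum = 1.285 bits.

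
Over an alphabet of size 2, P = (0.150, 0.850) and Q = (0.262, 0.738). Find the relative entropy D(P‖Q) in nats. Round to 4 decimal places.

D(P‖Q) = Σ p·ln(p/q).
  0.150·ln(0.150/0.262) = -0.08366
  0.850·ln(0.850/0.738) = 0.12010
D(P‖Q) = 0.0364 nats.

0.0364 nats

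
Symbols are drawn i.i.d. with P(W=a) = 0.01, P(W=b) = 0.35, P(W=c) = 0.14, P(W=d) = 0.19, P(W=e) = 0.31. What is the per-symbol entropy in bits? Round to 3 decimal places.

H(W) = −Σ p·log₂ p.
  −(0.01)·log₂(0.01) = 0.0664
  −(0.35)·log₂(0.35) = 0.5301
  −(0.14)·log₂(0.14) = 0.3971
  −(0.19)·log₂(0.19) = 0.4552
  −(0.31)·log₂(0.31) = 0.5238
Sum: 0.0664 + 0.5301 + 0.3971 + 0.4552 + 0.5238 = 1.973 bits.

1.973 bits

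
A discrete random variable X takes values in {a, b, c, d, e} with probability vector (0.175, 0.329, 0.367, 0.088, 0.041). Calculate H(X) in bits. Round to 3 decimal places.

1.996 bits

H(X) = −Σ p·log₂ p.
  −(0.175)·log₂(0.175) = 0.4401
  −(0.329)·log₂(0.329) = 0.5277
  −(0.367)·log₂(0.367) = 0.5307
  −(0.088)·log₂(0.088) = 0.3086
  −(0.041)·log₂(0.041) = 0.1889
Sum: 0.4401 + 0.5277 + 0.5307 + 0.3086 + 0.1889 = 1.996 bits.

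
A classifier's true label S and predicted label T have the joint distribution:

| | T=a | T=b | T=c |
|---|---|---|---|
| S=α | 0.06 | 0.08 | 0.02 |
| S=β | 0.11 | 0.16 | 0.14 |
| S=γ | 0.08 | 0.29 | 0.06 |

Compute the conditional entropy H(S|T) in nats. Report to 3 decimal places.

0.974 nats

Chain rule: H(S|T) = H(S,T) − H(T).
Marginals: p(S) = (0.1600, 0.4100, 0.4300), p(T) = (0.2500, 0.5300, 0.2200).
H(S,T) = 1.9902 nats; H(T) = 1.0162 nats.
H(S|T) = 1.9902 − 1.0162 = 0.974 nats.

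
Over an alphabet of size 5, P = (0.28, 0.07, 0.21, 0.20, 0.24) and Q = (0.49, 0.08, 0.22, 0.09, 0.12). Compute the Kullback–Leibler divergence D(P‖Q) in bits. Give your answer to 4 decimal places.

0.2168 bits

D(P‖Q) = Σ p·log₂(p/q).
  0.28·log₂(0.28/0.49) = -0.22606
  0.07·log₂(0.07/0.08) = -0.01349
  0.21·log₂(0.21/0.22) = -0.01409
  0.20·log₂(0.20/0.09) = 0.23040
  0.24·log₂(0.24/0.12) = 0.24000
D(P‖Q) = 0.2168 bits.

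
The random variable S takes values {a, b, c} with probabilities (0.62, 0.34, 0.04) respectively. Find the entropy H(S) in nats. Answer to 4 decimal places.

H(S) = −Σ p·ln p.
  −(0.62)·ln(0.62) = 0.29638
  −(0.34)·ln(0.34) = 0.36680
  −(0.04)·ln(0.04) = 0.12876
Sum: 0.29638 + 0.36680 + 0.12876 = 0.7919 nats.

0.7919 nats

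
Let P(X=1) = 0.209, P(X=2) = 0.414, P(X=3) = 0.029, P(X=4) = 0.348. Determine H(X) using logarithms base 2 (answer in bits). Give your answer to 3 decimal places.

1.677 bits

H(X) = −Σ p·log₂ p.
  −(0.209)·log₂(0.209) = 0.4720
  −(0.414)·log₂(0.414) = 0.5267
  −(0.029)·log₂(0.029) = 0.1481
  −(0.348)·log₂(0.348) = 0.5299
Sum: 0.4720 + 0.5267 + 0.1481 + 0.5299 = 1.677 bits.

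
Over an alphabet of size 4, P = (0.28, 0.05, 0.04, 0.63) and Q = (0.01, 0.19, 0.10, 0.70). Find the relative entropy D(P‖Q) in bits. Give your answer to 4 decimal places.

D(P‖Q) = Σ p·log₂(p/q).
  0.28·log₂(0.28/0.01) = 1.34606
  0.05·log₂(0.05/0.19) = -0.09630
  0.04·log₂(0.04/0.10) = -0.05288
  0.63·log₂(0.63/0.70) = -0.09576
D(P‖Q) = 1.1011 bits.

1.1011 bits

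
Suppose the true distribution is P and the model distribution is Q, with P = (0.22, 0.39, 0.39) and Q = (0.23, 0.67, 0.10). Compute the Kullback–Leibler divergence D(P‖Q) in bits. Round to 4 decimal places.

0.4472 bits

D(P‖Q) = Σ p·log₂(p/q).
  0.22·log₂(0.22/0.23) = -0.01411
  0.39·log₂(0.39/0.67) = -0.30447
  0.39·log₂(0.39/0.10) = 0.76575
D(P‖Q) = 0.4472 bits.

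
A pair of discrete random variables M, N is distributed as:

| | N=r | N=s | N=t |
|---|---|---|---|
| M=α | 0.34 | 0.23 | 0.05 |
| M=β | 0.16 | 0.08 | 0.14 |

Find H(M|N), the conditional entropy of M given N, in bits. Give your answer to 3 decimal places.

Marginals: p(M) = (0.6200, 0.3800), p(N) = (0.5000, 0.3100, 0.1900).
H(M|N) = Σ p(N) · H(M|N=·).
  N=r: p=0.5000, H(M|N=r) = 0.9044
  N=s: p=0.3100, H(M|N=s) = 0.8238
  N=t: p=0.1900, H(M|N=t) = 0.8315
Weighted sum = 0.866 bits.

0.866 bits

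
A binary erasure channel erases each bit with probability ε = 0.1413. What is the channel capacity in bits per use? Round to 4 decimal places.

Binary erasure channel: capacity C = 1 − ε.
C = 1 − 0.1413 = 0.8587 bits per channel use.

0.8587 bits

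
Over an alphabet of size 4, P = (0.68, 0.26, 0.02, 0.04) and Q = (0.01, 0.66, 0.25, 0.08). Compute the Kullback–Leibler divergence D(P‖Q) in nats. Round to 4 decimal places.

2.5488 nats

D(P‖Q) = Σ p·ln(p/q).
  0.68·ln(0.68/0.01) = 2.86927
  0.26·ln(0.26/0.66) = -0.24221
  0.02·ln(0.02/0.25) = -0.05051
  0.04·ln(0.04/0.08) = -0.02773
D(P‖Q) = 2.5488 nats.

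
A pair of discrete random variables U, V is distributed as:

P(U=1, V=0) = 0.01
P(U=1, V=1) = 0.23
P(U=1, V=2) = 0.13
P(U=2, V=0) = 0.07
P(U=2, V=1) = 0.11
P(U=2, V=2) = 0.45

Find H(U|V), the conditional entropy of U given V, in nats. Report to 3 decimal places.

Marginals: p(U) = (0.3700, 0.6300), p(V) = (0.0800, 0.3400, 0.5800).
H(U|V) = Σ p(V) · H(U|V=·).
  V=0: p=0.0800, H(U|V=0) = 0.3768
  V=1: p=0.3400, H(U|V=1) = 0.6295
  V=2: p=0.5800, H(U|V=2) = 0.5321
Weighted sum = 0.553 nats.

0.553 nats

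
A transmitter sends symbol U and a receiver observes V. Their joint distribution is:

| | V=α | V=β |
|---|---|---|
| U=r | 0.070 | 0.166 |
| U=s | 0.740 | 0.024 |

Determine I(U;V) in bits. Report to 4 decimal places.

0.3406 bits

Marginals: p(U) = (0.2360, 0.7640), p(V) = (0.8100, 0.1900).
I(U;V) = Σ p(x,y)·log₂[p(x,y)/(p(x)p(y))].
  (r,α): 0.070·log₂(0.3662) = -0.10145
  (r,β): 0.166·log₂(3.7021) = 0.31346
  (s,α): 0.740·log₂(1.1958) = 0.19089
  (s,β): 0.024·log₂(0.1653) = -0.06232
Sum = 0.3406 bits.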